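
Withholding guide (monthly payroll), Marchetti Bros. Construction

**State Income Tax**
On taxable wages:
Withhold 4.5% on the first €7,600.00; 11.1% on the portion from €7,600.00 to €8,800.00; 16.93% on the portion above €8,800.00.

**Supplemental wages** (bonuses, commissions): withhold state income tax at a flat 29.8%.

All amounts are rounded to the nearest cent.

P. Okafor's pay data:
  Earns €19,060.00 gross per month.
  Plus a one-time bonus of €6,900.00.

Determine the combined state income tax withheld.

State Income Tax: taxable = €19,060.00
  €475.20 + 16.93% × (€19,060.00 − €8,800.00) = €475.20 + 16.93% × €10,260.00 = €2,212.22
Supplemental (29.8% flat on bonus): 29.8% × €6,900.00 = €2,056.20
Total state income tax: €2,212.22 + €2,056.20 = €4,268.42

€4,268.42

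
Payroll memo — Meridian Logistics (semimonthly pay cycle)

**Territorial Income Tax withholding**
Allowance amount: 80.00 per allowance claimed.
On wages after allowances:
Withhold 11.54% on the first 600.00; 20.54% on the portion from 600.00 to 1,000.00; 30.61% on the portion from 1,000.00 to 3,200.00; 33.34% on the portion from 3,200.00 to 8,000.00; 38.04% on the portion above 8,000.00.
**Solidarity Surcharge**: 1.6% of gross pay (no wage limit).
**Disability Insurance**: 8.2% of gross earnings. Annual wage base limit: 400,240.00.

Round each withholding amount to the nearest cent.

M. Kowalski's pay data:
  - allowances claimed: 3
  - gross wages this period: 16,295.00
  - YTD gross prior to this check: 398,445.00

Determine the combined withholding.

5,897.17

Territorial Income Tax: taxable = 16,295.00 − 3×80.00 = 16,055.00
  2,425.14 + 38.04% × (16,055.00 − 8,000.00) = 2,425.14 + 38.04% × 8,055.00 = 5,489.26
Solidarity Surcharge: 1.6% × 16,295.00 = 260.72
Disability Insurance: cap 400,240.00 − YTD 398,445.00 = 1,795.00 subject; 8.2% × 1,795.00 = 147.19
Total: 5,489.26 + 260.72 + 147.19 = 5,897.17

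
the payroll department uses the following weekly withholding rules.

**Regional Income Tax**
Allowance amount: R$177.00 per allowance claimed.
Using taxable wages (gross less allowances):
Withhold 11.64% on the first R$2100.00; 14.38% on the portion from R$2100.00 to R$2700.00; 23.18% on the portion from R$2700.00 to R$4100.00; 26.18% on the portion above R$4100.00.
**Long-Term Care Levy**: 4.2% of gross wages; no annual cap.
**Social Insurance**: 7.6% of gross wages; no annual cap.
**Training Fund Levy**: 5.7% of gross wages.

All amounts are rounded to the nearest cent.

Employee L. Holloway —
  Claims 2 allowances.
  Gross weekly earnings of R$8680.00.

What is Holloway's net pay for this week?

R$5399.39

Regional Income Tax: taxable = R$8680.00 − 2×R$177.00 = R$8326.00
  R$655.24 + 26.18% × (R$8326.00 − R$4100.00) = R$655.24 + 26.18% × R$4226.00 = R$1761.61
Long-Term Care Levy: 4.2% × R$8680.00 = R$364.56
Social Insurance: 7.6% × R$8680.00 = R$659.68
Training Fund Levy: 5.7% × R$8680.00 = R$494.76
Total withheld: R$1761.61 + R$364.56 + R$659.68 + R$494.76 = R$3280.61
Net pay: R$8680.00 − R$3280.61 = R$5399.39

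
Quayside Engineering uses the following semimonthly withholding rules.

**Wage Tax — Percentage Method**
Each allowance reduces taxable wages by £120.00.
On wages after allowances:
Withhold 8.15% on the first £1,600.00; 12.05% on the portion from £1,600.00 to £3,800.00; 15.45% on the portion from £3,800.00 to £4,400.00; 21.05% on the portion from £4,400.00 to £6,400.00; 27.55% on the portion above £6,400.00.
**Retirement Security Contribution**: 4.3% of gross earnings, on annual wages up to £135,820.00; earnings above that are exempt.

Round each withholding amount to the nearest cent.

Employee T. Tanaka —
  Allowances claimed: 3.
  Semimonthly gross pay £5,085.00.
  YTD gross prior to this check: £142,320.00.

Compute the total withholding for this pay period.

Wage Tax: taxable = £5,085.00 − 3×£120.00 = £4,725.00
  £488.20 + 21.05% × (£4,725.00 − £4,400.00) = £488.20 + 21.05% × £325.00 = £556.61
Retirement Security Contribution: YTD £142,320.00 ≥ cap £135,820.00 → £0.00
Total: £556.61 + £0.00 = £556.61

£556.61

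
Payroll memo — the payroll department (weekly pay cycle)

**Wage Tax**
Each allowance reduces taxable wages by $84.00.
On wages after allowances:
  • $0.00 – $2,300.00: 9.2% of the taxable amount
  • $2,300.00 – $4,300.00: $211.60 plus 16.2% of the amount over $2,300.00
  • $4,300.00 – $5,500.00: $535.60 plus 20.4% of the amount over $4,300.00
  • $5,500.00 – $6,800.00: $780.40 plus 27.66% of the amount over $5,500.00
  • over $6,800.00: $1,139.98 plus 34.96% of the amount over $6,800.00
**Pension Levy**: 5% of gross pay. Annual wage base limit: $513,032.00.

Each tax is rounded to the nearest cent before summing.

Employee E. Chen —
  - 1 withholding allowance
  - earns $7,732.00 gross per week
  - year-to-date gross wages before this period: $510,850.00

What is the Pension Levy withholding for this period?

Pension Levy: cap $513,032.00 − YTD $510,850.00 = $2,182.00 subject; 5% × $2,182.00 = $109.10

$109.10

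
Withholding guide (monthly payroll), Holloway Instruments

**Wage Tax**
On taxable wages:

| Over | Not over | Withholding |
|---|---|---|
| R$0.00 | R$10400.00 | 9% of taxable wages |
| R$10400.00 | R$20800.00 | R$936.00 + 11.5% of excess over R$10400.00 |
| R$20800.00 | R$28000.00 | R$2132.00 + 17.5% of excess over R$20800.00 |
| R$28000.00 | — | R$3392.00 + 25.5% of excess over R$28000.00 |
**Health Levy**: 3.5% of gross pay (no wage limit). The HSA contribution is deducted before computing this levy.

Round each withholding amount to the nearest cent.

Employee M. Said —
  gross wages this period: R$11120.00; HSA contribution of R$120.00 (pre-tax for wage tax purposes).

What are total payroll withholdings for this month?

R$1390.00

Wage Tax: taxable = R$11120.00 − R$120.00 = R$11000.00
  R$936.00 + 11.5% × (R$11000.00 − R$10400.00) = R$936.00 + 11.5% × R$600.00 = R$1005.00
Health Levy: 3.5% × R$11000.00 = R$385.00
Total: R$1005.00 + R$385.00 = R$1390.00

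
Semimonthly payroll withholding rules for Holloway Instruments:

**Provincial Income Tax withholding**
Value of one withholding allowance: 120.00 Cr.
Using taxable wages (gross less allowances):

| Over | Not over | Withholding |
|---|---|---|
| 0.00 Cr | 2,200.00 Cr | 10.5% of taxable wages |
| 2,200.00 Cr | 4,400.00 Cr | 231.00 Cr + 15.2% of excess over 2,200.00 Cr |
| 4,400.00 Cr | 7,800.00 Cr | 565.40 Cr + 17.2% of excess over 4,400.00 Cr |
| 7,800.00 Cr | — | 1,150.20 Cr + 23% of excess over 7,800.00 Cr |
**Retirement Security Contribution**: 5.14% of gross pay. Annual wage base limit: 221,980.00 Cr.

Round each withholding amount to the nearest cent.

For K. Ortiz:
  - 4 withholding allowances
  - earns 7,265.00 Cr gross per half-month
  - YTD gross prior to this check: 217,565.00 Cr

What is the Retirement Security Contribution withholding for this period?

226.93 Cr

Retirement Security Contribution: cap 221,980.00 Cr − YTD 217,565.00 Cr = 4,415.00 Cr subject; 5.14% × 4,415.00 Cr = 226.93 Cr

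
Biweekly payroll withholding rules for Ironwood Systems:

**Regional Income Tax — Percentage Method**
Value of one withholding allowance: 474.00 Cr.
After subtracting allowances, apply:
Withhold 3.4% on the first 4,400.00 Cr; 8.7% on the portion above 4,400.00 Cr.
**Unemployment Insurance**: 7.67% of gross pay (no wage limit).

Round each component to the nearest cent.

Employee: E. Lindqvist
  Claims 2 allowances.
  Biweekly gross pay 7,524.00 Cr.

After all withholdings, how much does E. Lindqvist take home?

6,608.00 Cr

Regional Income Tax: taxable = 7,524.00 Cr − 2×474.00 Cr = 6,576.00 Cr
  149.60 Cr + 8.7% × (6,576.00 Cr − 4,400.00 Cr) = 149.60 Cr + 8.7% × 2,176.00 Cr = 338.91 Cr
Unemployment Insurance: 7.67% × 7,524.00 Cr = 577.09 Cr
Total withheld: 338.91 Cr + 577.09 Cr = 916.00 Cr
Net pay: 7,524.00 Cr − 916.00 Cr = 6,608.00 Cr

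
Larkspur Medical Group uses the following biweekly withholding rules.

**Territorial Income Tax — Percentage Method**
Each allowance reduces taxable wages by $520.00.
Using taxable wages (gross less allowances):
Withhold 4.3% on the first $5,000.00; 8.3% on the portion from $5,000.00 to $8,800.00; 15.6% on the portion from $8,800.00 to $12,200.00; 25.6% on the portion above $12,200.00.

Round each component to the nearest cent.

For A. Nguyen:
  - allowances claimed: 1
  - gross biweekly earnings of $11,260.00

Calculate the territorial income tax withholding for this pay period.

$833.04

Territorial Income Tax: taxable = $11,260.00 − 1×$520.00 = $10,740.00
  $530.40 + 15.6% × ($10,740.00 − $8,800.00) = $530.40 + 15.6% × $1,940.00 = $833.04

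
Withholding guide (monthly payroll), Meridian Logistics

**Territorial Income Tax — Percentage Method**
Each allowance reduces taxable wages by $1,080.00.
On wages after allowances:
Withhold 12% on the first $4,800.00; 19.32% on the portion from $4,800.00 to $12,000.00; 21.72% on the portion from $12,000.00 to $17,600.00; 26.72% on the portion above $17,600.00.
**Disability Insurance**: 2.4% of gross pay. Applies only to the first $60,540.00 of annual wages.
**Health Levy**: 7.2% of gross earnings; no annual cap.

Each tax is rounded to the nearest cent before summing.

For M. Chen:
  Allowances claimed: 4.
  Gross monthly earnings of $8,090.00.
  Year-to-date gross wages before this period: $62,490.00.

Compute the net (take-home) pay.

Territorial Income Tax: taxable = $8,090.00 − 4×$1,080.00 = $3,770.00
  12% × $3,770.00 = $452.40
Disability Insurance: YTD $62,490.00 ≥ cap $60,540.00 → $0.00
Health Levy: 7.2% × $8,090.00 = $582.48
Total withheld: $452.40 + $0.00 + $582.48 = $1,034.88
Net pay: $8,090.00 − $1,034.88 = $7,055.12

$7,055.12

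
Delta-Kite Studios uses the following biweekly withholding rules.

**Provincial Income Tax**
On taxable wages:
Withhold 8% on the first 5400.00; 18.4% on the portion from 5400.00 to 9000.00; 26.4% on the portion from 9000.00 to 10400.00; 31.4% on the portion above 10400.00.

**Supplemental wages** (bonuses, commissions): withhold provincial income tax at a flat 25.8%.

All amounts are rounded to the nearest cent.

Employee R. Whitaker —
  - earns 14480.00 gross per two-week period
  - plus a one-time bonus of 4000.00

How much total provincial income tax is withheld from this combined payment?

Provincial Income Tax: taxable = 14480.00
  1464.00 + 31.4% × (14480.00 − 10400.00) = 1464.00 + 31.4% × 4080.00 = 2745.12
Supplemental (25.8% flat on bonus): 25.8% × 4000.00 = 1032.00
Total provincial income tax: 2745.12 + 1032.00 = 3777.12

3777.12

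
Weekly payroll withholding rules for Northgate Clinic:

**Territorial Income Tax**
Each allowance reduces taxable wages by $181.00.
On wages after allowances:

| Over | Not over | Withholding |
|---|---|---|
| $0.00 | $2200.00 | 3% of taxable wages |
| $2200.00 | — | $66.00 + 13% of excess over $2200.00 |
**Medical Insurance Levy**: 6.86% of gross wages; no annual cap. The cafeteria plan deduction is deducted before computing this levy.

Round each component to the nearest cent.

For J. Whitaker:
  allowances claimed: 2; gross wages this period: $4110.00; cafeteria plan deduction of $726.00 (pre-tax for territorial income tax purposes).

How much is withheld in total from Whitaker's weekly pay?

Territorial Income Tax: taxable = $4110.00 − $726.00 − 2×$181.00 = $3022.00
  $66.00 + 13% × ($3022.00 − $2200.00) = $66.00 + 13% × $822.00 = $172.86
Medical Insurance Levy: 6.86% × $3384.00 = $232.14
Total: $172.86 + $232.14 = $405.00

$405.00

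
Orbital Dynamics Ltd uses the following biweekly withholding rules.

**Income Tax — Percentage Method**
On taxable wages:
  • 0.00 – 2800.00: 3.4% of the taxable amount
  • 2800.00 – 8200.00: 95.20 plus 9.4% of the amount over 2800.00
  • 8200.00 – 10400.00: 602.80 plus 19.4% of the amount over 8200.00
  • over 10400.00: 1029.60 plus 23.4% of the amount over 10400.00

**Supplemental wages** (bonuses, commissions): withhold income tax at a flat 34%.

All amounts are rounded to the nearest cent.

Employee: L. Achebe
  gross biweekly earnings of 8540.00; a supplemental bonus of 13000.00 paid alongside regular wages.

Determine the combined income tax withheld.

5088.76

Income Tax: taxable = 8540.00
  602.80 + 19.4% × (8540.00 − 8200.00) = 602.80 + 19.4% × 340.00 = 668.76
Supplemental (34% flat on bonus): 34% × 13000.00 = 4420.00
Total income tax: 668.76 + 4420.00 = 5088.76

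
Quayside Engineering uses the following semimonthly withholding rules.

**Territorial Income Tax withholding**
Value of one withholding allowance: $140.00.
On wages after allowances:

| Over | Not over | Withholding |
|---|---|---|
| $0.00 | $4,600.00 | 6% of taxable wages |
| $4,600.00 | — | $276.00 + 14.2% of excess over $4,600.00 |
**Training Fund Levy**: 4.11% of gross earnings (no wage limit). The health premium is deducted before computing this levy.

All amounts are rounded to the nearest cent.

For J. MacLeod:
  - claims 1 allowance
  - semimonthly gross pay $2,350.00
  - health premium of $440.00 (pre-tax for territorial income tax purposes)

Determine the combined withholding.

Territorial Income Tax: taxable = $2,350.00 − $440.00 − 1×$140.00 = $1,770.00
  6% × $1,770.00 = $106.20
Training Fund Levy: 4.11% × $1,910.00 = $78.50
Total: $106.20 + $78.50 = $184.70

$184.70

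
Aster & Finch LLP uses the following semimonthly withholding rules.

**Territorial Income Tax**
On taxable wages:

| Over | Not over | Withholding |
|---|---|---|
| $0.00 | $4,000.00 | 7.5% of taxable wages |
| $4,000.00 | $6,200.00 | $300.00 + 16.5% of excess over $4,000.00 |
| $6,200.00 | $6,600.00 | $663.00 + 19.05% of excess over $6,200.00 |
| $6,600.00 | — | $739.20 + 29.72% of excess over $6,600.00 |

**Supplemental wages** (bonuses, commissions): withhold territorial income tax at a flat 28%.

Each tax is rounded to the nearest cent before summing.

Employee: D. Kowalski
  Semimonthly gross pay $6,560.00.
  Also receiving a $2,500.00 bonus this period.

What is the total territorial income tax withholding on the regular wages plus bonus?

$1,431.58

Territorial Income Tax: taxable = $6,560.00
  $663.00 + 19.05% × ($6,560.00 − $6,200.00) = $663.00 + 19.05% × $360.00 = $731.58
Supplemental (28% flat on bonus): 28% × $2,500.00 = $700.00
Total territorial income tax: $731.58 + $700.00 = $1,431.58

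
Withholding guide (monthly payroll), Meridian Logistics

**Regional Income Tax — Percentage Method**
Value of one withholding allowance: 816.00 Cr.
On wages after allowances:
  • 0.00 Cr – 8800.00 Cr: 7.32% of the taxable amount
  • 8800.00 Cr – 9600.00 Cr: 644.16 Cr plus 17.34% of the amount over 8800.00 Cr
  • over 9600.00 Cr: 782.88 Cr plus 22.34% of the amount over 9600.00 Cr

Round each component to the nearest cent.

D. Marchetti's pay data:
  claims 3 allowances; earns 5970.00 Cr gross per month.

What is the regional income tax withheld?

Regional Income Tax: taxable = 5970.00 Cr − 3×816.00 Cr = 3522.00 Cr
  7.32% × 3522.00 Cr = 257.81 Cr

257.81 Cr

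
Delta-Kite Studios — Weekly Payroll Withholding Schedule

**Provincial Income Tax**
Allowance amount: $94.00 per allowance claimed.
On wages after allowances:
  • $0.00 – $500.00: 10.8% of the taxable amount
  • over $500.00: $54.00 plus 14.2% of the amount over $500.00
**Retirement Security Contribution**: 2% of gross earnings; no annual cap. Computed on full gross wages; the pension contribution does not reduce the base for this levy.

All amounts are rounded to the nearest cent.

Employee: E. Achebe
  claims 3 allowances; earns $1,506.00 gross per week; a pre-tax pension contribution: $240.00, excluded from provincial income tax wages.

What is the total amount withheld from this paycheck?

Provincial Income Tax: taxable = $1,506.00 − $240.00 − 3×$94.00 = $984.00
  $54.00 + 14.2% × ($984.00 − $500.00) = $54.00 + 14.2% × $484.00 = $122.73
Retirement Security Contribution: 2% × $1,506.00 = $30.12
Total: $122.73 + $30.12 = $152.85

$152.85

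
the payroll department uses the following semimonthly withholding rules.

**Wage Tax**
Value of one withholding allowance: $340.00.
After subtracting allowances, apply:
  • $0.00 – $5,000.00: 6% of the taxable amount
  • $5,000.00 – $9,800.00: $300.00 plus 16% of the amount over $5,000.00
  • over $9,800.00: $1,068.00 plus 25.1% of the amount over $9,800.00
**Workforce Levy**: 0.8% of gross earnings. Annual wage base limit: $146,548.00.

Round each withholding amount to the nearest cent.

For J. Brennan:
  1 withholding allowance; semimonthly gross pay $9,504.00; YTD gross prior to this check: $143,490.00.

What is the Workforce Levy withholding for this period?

$24.46

Workforce Levy: cap $146,548.00 − YTD $143,490.00 = $3,058.00 subject; 0.8% × $3,058.00 = $24.46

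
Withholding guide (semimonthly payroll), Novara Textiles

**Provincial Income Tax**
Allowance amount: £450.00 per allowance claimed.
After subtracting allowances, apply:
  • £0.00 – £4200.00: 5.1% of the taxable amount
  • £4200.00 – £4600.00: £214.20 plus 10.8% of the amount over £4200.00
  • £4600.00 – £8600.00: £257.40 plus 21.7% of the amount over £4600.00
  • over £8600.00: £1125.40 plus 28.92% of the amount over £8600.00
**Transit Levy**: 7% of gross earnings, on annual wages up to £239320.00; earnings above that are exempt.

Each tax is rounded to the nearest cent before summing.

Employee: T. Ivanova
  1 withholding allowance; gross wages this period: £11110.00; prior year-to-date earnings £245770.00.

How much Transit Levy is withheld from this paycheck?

£0.00

Transit Levy: YTD £245770.00 ≥ cap £239320.00 → £0.00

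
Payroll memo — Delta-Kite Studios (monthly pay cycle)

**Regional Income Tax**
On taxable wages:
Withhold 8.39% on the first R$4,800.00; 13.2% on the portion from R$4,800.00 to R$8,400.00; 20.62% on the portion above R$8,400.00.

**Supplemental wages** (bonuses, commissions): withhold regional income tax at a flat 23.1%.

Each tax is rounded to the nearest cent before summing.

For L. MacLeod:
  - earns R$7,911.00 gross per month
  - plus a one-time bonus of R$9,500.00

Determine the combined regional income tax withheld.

R$3,007.87

Regional Income Tax: taxable = R$7,911.00
  R$402.72 + 13.2% × (R$7,911.00 − R$4,800.00) = R$402.72 + 13.2% × R$3,111.00 = R$813.37
Supplemental (23.1% flat on bonus): 23.1% × R$9,500.00 = R$2,194.50
Total regional income tax: R$813.37 + R$2,194.50 = R$3,007.87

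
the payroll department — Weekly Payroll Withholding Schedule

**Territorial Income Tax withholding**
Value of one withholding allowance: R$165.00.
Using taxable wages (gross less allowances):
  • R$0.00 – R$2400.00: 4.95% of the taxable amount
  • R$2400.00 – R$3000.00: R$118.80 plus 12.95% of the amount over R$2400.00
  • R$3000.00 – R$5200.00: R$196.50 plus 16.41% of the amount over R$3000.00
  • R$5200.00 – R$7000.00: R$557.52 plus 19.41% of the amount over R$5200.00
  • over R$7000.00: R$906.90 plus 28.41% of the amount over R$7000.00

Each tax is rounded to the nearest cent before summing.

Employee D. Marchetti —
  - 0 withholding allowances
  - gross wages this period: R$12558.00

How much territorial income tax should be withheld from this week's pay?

Territorial Income Tax: taxable = R$12558.00
  R$906.90 + 28.41% × (R$12558.00 − R$7000.00) = R$906.90 + 28.41% × R$5558.00 = R$2485.93

R$2485.93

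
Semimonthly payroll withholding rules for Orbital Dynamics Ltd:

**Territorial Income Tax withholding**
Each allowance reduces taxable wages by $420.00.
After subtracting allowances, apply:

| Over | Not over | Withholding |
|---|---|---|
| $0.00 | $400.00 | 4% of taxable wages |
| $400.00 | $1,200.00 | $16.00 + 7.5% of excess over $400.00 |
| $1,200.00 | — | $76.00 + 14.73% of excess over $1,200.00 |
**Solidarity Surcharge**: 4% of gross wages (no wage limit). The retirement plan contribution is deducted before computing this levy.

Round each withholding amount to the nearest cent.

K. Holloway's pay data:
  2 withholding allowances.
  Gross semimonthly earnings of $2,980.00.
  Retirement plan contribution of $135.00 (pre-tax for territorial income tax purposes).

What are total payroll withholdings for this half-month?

$308.38

Territorial Income Tax: taxable = $2,980.00 − $135.00 − 2×$420.00 = $2,005.00
  $76.00 + 14.73% × ($2,005.00 − $1,200.00) = $76.00 + 14.73% × $805.00 = $194.58
Solidarity Surcharge: 4% × $2,845.00 = $113.80
Total: $194.58 + $113.80 = $308.38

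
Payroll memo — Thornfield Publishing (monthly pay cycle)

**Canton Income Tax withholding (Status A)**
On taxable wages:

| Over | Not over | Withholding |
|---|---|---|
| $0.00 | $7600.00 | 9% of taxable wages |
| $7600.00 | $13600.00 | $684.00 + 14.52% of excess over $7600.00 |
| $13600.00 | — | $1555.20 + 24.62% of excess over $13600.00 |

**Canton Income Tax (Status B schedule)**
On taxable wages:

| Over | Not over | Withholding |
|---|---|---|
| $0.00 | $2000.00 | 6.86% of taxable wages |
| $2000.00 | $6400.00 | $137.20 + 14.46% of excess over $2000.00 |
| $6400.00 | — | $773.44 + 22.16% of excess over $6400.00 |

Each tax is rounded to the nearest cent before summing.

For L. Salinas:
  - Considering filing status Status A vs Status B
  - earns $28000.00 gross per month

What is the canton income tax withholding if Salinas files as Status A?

$5100.48

Canton Income Tax (Status A): taxable = $28000.00
  $1555.20 + 24.62% × ($28000.00 − $13600.00) = $1555.20 + 24.62% × $14400.00 = $5100.48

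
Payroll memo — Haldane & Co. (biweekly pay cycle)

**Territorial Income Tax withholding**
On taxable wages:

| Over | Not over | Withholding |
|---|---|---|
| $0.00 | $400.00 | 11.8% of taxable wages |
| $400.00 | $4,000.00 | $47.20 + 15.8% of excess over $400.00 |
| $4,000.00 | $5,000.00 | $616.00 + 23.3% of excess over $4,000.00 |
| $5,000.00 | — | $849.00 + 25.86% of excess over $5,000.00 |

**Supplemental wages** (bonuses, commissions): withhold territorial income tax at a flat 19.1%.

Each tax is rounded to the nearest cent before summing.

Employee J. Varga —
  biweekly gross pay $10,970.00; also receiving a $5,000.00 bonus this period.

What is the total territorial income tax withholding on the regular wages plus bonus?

$3,347.84

Territorial Income Tax: taxable = $10,970.00
  $849.00 + 25.86% × ($10,970.00 − $5,000.00) = $849.00 + 25.86% × $5,970.00 = $2,392.84
Supplemental (19.1% flat on bonus): 19.1% × $5,000.00 = $955.00
Total territorial income tax: $2,392.84 + $955.00 = $3,347.84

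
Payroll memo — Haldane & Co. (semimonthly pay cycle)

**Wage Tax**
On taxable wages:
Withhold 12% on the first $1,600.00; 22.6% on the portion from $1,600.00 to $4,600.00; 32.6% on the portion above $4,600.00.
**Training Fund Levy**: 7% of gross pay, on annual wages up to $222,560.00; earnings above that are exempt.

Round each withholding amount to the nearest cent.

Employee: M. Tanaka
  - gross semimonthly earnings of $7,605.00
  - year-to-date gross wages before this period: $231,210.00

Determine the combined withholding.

$1,849.63

Wage Tax: taxable = $7,605.00
  $870.00 + 32.6% × ($7,605.00 − $4,600.00) = $870.00 + 32.6% × $3,005.00 = $1,849.63
Training Fund Levy: YTD $231,210.00 ≥ cap $222,560.00 → $0.00
Total: $1,849.63 + $0.00 = $1,849.63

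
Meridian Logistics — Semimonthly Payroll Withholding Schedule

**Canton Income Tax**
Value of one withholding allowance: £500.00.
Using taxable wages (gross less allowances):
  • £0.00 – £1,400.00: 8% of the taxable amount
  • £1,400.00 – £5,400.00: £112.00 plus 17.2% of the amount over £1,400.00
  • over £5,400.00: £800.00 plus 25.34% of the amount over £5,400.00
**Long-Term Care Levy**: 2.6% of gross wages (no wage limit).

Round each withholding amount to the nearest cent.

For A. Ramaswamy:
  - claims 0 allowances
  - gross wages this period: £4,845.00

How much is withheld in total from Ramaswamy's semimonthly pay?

£830.51

Canton Income Tax: taxable = £4,845.00
  £112.00 + 17.2% × (£4,845.00 − £1,400.00) = £112.00 + 17.2% × £3,445.00 = £704.54
Long-Term Care Levy: 2.6% × £4,845.00 = £125.97
Total: £704.54 + £125.97 = £830.51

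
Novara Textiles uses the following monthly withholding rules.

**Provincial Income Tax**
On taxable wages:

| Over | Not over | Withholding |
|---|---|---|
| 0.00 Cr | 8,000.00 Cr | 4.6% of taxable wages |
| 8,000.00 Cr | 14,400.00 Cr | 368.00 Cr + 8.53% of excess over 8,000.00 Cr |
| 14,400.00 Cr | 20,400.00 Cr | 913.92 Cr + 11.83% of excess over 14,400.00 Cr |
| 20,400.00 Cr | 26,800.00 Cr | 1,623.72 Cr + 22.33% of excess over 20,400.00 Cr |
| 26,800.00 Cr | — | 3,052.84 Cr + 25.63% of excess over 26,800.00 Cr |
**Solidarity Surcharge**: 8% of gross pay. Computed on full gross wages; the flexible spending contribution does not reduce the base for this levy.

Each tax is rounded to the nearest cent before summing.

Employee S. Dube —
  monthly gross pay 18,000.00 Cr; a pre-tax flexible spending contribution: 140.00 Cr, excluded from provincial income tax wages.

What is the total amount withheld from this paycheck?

Provincial Income Tax: taxable = 18,000.00 Cr − 140.00 Cr = 17,860.00 Cr
  913.92 Cr + 11.83% × (17,860.00 Cr − 14,400.00 Cr) = 913.92 Cr + 11.83% × 3,460.00 Cr = 1,323.24 Cr
Solidarity Surcharge: 8% × 18,000.00 Cr = 1,440.00 Cr
Total: 1,323.24 Cr + 1,440.00 Cr = 2,763.24 Cr

2,763.24 Cr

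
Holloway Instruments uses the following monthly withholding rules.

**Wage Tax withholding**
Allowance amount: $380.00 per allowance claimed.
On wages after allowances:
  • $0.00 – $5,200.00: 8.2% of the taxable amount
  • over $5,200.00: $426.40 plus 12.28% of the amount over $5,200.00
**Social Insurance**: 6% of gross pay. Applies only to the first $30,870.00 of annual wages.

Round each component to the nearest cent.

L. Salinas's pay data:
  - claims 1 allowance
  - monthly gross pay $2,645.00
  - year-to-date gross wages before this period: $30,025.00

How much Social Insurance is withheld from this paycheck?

Social Insurance: cap $30,870.00 − YTD $30,025.00 = $845.00 subject; 6% × $845.00 = $50.70

$50.70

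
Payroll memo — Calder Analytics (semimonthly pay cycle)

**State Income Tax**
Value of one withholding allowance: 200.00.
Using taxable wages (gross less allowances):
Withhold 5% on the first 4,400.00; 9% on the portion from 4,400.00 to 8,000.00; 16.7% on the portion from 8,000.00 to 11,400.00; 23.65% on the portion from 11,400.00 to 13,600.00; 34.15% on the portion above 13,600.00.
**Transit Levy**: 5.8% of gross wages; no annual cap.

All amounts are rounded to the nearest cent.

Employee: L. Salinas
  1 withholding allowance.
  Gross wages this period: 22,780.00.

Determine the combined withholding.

State Income Tax: taxable = 22,780.00 − 1×200.00 = 22,580.00
  1,632.10 + 34.15% × (22,580.00 − 13,600.00) = 1,632.10 + 34.15% × 8,980.00 = 4,698.77
Transit Levy: 5.8% × 22,780.00 = 1,321.24
Total: 4,698.77 + 1,321.24 = 6,020.01

6,020.01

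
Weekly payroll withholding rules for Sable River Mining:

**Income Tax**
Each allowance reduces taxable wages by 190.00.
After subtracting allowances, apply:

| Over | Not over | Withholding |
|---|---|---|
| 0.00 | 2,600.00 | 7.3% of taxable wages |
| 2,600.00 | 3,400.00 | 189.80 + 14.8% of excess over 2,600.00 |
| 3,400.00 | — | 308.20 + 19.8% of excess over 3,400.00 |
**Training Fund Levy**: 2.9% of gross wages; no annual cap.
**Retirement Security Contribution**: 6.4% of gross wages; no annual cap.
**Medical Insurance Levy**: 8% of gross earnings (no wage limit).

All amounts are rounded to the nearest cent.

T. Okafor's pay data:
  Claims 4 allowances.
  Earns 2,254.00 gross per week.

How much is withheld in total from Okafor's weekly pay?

499.01

Income Tax: taxable = 2,254.00 − 4×190.00 = 1,494.00
  7.3% × 1,494.00 = 109.06
Training Fund Levy: 2.9% × 2,254.00 = 65.37
Retirement Security Contribution: 6.4% × 2,254.00 = 144.26
Medical Insurance Levy: 8% × 2,254.00 = 180.32
Total: 109.06 + 65.37 + 144.26 + 180.32 = 499.01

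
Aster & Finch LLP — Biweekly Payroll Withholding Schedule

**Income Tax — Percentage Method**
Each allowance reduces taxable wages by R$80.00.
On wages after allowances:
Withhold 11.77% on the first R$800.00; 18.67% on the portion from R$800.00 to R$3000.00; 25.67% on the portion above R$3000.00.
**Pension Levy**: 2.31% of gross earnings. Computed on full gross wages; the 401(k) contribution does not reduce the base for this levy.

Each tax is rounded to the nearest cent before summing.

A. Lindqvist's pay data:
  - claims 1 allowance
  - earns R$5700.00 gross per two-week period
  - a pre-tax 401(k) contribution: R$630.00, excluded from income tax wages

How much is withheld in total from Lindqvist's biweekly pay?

Income Tax: taxable = R$5700.00 − R$630.00 − 1×R$80.00 = R$4990.00
  R$504.90 + 25.67% × (R$4990.00 − R$3000.00) = R$504.90 + 25.67% × R$1990.00 = R$1015.73
Pension Levy: 2.31% × R$5700.00 = R$131.67
Total: R$1015.73 + R$131.67 = R$1147.40

R$1147.40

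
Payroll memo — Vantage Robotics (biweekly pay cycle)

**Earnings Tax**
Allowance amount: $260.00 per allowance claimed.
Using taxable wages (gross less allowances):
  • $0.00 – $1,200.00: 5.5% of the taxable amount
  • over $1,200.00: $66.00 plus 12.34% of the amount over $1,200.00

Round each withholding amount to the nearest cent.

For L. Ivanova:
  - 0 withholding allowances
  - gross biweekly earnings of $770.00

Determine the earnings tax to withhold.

$42.35

Earnings Tax: taxable = $770.00
  5.5% × $770.00 = $42.35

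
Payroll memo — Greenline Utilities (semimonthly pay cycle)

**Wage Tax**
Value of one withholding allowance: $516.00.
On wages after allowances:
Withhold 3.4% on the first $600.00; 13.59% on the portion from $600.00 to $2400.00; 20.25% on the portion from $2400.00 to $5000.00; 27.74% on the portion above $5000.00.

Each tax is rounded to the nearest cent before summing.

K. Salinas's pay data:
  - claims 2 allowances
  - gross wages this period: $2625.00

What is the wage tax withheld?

$155.35

Wage Tax: taxable = $2625.00 − 2×$516.00 = $1593.00
  $20.40 + 13.59% × ($1593.00 − $600.00) = $20.40 + 13.59% × $993.00 = $155.35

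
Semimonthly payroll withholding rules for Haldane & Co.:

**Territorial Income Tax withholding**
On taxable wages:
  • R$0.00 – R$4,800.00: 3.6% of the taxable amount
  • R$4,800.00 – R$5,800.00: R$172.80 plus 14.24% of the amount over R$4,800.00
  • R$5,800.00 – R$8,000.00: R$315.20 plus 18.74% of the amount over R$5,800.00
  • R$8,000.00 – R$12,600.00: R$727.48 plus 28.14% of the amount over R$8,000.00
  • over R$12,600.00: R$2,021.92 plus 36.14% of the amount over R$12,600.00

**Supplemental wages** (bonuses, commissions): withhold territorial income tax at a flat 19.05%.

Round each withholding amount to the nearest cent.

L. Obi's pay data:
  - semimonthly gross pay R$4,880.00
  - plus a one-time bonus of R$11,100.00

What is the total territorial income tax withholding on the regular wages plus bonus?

R$2,298.74

Territorial Income Tax: taxable = R$4,880.00
  R$172.80 + 14.24% × (R$4,880.00 − R$4,800.00) = R$172.80 + 14.24% × R$80.00 = R$184.19
Supplemental (19.05% flat on bonus): 19.05% × R$11,100.00 = R$2,114.55
Total territorial income tax: R$184.19 + R$2,114.55 = R$2,298.74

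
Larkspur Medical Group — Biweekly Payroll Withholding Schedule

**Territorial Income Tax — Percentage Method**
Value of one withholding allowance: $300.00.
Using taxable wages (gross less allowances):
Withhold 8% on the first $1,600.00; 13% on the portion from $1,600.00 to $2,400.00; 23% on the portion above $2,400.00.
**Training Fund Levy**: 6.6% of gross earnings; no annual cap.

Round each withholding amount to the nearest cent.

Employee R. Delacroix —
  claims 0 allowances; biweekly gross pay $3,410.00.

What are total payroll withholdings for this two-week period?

$689.36

Territorial Income Tax: taxable = $3,410.00
  $232.00 + 23% × ($3,410.00 − $2,400.00) = $232.00 + 23% × $1,010.00 = $464.30
Training Fund Levy: 6.6% × $3,410.00 = $225.06
Total: $464.30 + $225.06 = $689.36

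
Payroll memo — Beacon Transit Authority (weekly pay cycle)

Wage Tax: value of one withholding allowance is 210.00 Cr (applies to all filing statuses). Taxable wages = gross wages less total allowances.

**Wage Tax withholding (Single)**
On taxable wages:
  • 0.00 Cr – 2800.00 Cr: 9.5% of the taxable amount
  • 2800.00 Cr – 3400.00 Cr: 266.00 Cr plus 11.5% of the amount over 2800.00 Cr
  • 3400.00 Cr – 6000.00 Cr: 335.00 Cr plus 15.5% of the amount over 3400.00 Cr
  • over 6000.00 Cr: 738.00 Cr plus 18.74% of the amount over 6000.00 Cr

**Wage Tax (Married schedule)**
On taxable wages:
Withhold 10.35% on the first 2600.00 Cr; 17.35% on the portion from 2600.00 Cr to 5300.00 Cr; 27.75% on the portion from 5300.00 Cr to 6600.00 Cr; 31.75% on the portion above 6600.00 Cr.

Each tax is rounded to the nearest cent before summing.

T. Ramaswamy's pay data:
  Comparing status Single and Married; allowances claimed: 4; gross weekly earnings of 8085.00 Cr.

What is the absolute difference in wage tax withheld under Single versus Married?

Wage Tax (Single): taxable = 8085.00 Cr − 4×210.00 Cr = 7245.00 Cr
  738.00 Cr + 18.74% × (7245.00 Cr − 6000.00 Cr) = 738.00 Cr + 18.74% × 1245.00 Cr = 971.31 Cr
Wage Tax (Married): taxable = 8085.00 Cr − 4×210.00 Cr = 7245.00 Cr
  1098.30 Cr + 31.75% × (7245.00 Cr − 6600.00 Cr) = 1098.30 Cr + 31.75% × 645.00 Cr = 1303.09 Cr
Difference: |971.31 Cr − 1303.09 Cr| = 331.78 Cr (higher under Married)

331.78 Cr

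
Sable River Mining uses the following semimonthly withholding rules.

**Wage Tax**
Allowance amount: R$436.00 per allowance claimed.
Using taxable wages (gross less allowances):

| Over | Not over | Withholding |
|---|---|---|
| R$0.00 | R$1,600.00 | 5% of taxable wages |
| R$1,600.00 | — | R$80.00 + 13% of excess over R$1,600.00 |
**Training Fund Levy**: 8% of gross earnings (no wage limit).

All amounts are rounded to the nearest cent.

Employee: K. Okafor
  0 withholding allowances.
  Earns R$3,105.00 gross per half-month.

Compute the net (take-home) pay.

R$2,580.95

Wage Tax: taxable = R$3,105.00
  R$80.00 + 13% × (R$3,105.00 − R$1,600.00) = R$80.00 + 13% × R$1,505.00 = R$275.65
Training Fund Levy: 8% × R$3,105.00 = R$248.40
Total withheld: R$275.65 + R$248.40 = R$524.05
Net pay: R$3,105.00 − R$524.05 = R$2,580.95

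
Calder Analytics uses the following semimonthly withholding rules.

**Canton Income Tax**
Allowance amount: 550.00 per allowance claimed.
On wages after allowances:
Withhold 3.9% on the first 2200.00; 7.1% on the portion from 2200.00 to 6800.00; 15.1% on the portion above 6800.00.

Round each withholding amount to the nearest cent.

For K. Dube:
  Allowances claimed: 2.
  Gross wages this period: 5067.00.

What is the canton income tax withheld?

Canton Income Tax: taxable = 5067.00 − 2×550.00 = 3967.00
  85.80 + 7.1% × (3967.00 − 2200.00) = 85.80 + 7.1% × 1767.00 = 211.26

211.26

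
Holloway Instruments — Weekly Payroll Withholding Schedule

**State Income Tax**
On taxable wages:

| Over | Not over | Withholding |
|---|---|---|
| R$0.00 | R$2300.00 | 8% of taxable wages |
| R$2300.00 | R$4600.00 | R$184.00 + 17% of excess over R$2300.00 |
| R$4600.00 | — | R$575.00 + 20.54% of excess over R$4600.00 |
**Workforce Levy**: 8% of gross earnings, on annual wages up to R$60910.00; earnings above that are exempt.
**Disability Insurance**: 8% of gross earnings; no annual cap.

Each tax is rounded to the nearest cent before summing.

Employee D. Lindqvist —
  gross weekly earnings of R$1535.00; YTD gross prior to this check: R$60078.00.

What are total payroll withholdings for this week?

R$312.16

State Income Tax: taxable = R$1535.00
  8% × R$1535.00 = R$122.80
Workforce Levy: cap R$60910.00 − YTD R$60078.00 = R$832.00 subject; 8% × R$832.00 = R$66.56
Disability Insurance: 8% × R$1535.00 = R$122.80
Total: R$122.80 + R$66.56 + R$122.80 = R$312.16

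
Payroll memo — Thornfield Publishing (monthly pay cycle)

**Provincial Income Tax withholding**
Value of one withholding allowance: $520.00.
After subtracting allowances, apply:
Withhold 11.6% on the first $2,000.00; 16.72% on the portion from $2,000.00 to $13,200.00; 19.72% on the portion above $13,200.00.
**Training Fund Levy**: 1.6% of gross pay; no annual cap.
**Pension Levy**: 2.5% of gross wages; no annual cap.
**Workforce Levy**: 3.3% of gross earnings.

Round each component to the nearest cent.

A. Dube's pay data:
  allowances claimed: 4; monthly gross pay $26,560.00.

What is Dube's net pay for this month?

$20,265.50

Provincial Income Tax: taxable = $26,560.00 − 4×$520.00 = $24,480.00
  $2,104.64 + 19.72% × ($24,480.00 − $13,200.00) = $2,104.64 + 19.72% × $11,280.00 = $4,329.06
Training Fund Levy: 1.6% × $26,560.00 = $424.96
Pension Levy: 2.5% × $26,560.00 = $664.00
Workforce Levy: 3.3% × $26,560.00 = $876.48
Total withheld: $4,329.06 + $424.96 + $664.00 + $876.48 = $6,294.50
Net pay: $26,560.00 − $6,294.50 = $20,265.50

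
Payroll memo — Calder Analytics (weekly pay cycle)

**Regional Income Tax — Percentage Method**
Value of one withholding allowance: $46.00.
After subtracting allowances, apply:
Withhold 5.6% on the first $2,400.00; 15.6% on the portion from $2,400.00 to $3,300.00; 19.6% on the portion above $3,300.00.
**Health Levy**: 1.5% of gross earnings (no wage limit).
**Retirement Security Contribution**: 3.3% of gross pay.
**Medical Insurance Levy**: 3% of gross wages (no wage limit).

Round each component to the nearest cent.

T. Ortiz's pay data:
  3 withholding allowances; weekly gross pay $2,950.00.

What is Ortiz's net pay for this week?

$2,521.23

Regional Income Tax: taxable = $2,950.00 − 3×$46.00 = $2,812.00
  $134.40 + 15.6% × ($2,812.00 − $2,400.00) = $134.40 + 15.6% × $412.00 = $198.67
Health Levy: 1.5% × $2,950.00 = $44.25
Retirement Security Contribution: 3.3% × $2,950.00 = $97.35
Medical Insurance Levy: 3% × $2,950.00 = $88.50
Total withheld: $198.67 + $44.25 + $97.35 + $88.50 = $428.77
Net pay: $2,950.00 − $428.77 = $2,521.23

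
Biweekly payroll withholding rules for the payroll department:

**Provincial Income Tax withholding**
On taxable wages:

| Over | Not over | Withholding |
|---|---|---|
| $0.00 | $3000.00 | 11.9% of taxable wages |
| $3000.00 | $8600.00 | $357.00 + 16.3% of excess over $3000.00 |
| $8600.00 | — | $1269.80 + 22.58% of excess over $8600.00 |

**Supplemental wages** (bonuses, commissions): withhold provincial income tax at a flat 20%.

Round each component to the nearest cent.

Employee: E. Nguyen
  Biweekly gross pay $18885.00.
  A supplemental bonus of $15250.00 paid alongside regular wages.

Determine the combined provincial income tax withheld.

Provincial Income Tax: taxable = $18885.00
  $1269.80 + 22.58% × ($18885.00 − $8600.00) = $1269.80 + 22.58% × $10285.00 = $3592.15
Supplemental (20% flat on bonus): 20% × $15250.00 = $3050.00
Total provincial income tax: $3592.15 + $3050.00 = $6642.15

$6642.15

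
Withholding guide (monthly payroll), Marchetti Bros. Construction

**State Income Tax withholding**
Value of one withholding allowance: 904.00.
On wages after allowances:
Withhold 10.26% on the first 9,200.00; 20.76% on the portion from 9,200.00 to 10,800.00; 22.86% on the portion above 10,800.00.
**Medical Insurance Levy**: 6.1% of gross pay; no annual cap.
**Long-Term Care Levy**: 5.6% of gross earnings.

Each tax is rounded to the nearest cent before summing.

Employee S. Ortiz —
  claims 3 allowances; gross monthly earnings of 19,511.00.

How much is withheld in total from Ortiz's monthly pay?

4,930.24

State Income Tax: taxable = 19,511.00 − 3×904.00 = 16,799.00
  1,276.08 + 22.86% × (16,799.00 − 10,800.00) = 1,276.08 + 22.86% × 5,999.00 = 2,647.45
Medical Insurance Levy: 6.1% × 19,511.00 = 1,190.17
Long-Term Care Levy: 5.6% × 19,511.00 = 1,092.62
Total: 2,647.45 + 1,190.17 + 1,092.62 = 4,930.24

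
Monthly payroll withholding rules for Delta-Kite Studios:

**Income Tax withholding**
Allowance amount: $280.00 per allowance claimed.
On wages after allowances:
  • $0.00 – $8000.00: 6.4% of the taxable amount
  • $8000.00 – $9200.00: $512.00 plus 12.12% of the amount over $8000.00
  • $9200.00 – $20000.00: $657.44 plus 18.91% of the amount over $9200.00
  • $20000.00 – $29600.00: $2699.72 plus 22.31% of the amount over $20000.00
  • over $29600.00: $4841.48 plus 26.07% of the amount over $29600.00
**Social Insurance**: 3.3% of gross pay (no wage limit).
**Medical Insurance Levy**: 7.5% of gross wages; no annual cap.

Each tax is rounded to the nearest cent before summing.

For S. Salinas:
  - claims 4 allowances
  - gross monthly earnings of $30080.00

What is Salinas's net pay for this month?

$22132.66

Income Tax: taxable = $30080.00 − 4×$280.00 = $28960.00
  $2699.72 + 22.31% × ($28960.00 − $20000.00) = $2699.72 + 22.31% × $8960.00 = $4698.70
Social Insurance: 3.3% × $30080.00 = $992.64
Medical Insurance Levy: 7.5% × $30080.00 = $2256.00
Total withheld: $4698.70 + $992.64 + $2256.00 = $7947.34
Net pay: $30080.00 − $7947.34 = $22132.66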